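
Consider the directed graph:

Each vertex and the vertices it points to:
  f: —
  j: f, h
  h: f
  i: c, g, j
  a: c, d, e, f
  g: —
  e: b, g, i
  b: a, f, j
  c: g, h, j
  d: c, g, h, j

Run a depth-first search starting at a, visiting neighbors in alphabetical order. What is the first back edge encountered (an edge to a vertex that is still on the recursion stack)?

DFS from a (visiting neighbors in alphabetical order); mark gray on enter, black on exit:
a gray
  c gray
    g gray
    g black
    h gray
      f gray
      f black
    h black
    j gray
      j→f: f black — skip
      j→h: h black — skip
    j black
  c black
  d gray
    d→c: c black — skip
    d→g: g black — skip
    d→h: h black — skip
    d→j: j black — skip
  d black
  e gray
    b gray
      b→a: a is gray → back edge
First back edge: b → a.

b->a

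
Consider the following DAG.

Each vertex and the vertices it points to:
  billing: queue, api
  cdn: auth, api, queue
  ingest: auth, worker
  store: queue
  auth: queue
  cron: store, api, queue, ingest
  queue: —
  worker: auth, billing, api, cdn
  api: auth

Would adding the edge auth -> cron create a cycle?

Adding auth→cron creates a cycle iff cron can already reach auth.
Path from cron: cron → ingest → auth.
So cron → … → auth → cron is a cycle.

Yes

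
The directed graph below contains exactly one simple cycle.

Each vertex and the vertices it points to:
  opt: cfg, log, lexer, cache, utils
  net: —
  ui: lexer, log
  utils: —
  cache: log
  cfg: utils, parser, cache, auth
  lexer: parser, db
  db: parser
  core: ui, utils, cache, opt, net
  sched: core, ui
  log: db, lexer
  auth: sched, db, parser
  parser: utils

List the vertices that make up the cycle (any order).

DFS with gray/black marking from auth:
auth gray
  sched gray
    core gray
      ui gray
        lexer gray
          parser gray
            utils gray
            utils black
          parser black
          db gray
            db→parser: parser black — skip
          db black
        lexer black
        log gray
          log→db: db black — skip
          log→lexer: lexer black — skip
        log black
      ui black
      core→utils: utils black — skip
      cache gray
        cache→log: log black — skip
      cache black
      opt gray
        cfg gray
          cfg→utils: utils black — skip
          cfg→parser: parser black — skip
          cfg→cache: cache black — skip
          cfg→auth: auth is gray → back edge
Back edge closes the cycle auth → sched → core → opt → cfg → auth; its vertices are {cfg, opt, auth, core, sched}.

cfg, opt, auth, core, sched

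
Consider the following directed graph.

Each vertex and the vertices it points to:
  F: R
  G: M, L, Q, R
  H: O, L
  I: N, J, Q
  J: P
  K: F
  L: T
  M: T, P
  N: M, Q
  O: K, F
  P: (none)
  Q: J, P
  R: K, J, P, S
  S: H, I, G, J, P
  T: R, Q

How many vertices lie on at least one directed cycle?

A vertex is on a directed cycle iff it belongs to a strongly connected component of size ≥ 2 (or has a self-loop).
The vertices on cycles are {F, G, H, I, K, L, M, N, O, R, S, T} — 12 in total.

12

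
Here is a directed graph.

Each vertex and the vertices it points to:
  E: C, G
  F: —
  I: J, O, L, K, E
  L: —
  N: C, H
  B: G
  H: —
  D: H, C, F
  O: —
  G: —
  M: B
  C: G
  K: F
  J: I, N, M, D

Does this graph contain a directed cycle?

DFS with white/gray/black marking, starting from L:
L gray
L black
E gray
  C gray
    G gray
    G black
  C black
  E→G: G black — skip
E black
F gray
F black
I gray
  J gray
    J→I: I is gray → back edge
Back edge found, so a cycle exists: I → J → I.

Yes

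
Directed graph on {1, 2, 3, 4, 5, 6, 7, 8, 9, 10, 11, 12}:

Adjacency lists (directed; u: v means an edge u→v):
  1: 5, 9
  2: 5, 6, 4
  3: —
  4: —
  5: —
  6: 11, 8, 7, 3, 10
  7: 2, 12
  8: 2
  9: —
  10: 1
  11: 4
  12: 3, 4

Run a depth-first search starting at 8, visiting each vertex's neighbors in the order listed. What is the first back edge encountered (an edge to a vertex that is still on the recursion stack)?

6->8

DFS from 8 (visiting each vertex's neighbors in the order listed); mark gray on enter, black on exit:
8 gray
  2 gray
    5 gray
    5 black
    6 gray
      11 gray
        4 gray
        4 black
      11 black
      6→8: 8 is gray → back edge
First back edge: 6 → 8.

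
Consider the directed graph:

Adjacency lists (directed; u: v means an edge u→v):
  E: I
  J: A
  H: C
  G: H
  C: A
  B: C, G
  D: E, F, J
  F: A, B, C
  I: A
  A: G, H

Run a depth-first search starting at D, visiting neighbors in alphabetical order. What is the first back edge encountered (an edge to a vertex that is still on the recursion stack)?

DFS from D (visiting neighbors in alphabetical order); mark gray on enter, black on exit:
D gray
  E gray
    I gray
      A gray
        G gray
          H gray
            C gray
              C→A: A is gray → back edge
First back edge: C → A.

C→A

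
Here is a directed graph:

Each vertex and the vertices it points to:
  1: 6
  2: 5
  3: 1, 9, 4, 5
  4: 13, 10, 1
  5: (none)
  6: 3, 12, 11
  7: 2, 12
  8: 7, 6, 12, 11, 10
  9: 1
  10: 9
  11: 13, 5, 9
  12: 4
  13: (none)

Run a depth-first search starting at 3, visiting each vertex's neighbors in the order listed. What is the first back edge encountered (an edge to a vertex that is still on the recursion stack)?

6->3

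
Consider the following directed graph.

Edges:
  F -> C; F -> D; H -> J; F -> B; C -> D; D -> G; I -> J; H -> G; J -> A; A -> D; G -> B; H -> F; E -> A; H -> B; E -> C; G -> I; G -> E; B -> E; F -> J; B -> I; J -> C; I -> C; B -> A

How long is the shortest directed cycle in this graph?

4

For each vertex v, BFS finds the shortest path from v back to v.
The shortest such closed walk is G → E → A → D → G, length 4.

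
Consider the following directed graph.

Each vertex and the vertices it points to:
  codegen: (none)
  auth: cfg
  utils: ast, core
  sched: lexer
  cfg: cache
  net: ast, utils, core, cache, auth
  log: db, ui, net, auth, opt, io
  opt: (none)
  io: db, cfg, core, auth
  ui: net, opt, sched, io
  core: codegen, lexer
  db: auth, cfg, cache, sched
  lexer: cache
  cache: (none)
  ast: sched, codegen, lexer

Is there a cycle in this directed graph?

DFS with white/gray/black marking, starting from net:
net gray
  ast gray
    sched gray
      lexer gray
        cache gray
        cache black
      lexer black
    sched black
    codegen gray
    codegen black
    ast→lexer: lexer black — skip
  ast black
  utils gray
    utils→ast: ast black — skip
    core gray
      core→codegen: codegen black — skip
      core→lexer: lexer black — skip
    core black
  utils black
  net→core: core black — skip
  net→cache: cache black — skip
  auth gray
    cfg gray
      cfg→cache: cache black — skip
    cfg black
  auth black
net black
log gray
  db gray
    db→auth: auth black — skip
    db→cfg: cfg black — skip
    db→cache: cache black — skip
    db→sched: sched black — skip
  db black
  ui gray
    ui→net: net black — skip
    opt gray
    opt black
    ui→sched: sched black — skip
    io gray
      io→db: db black — skip
      io→cfg: cfg black — skip
      io→core: core black — skip
      io→auth: auth black — skip
    io black
  ui black
  log→net: net black — skip
  log→auth: auth black — skip
  log→opt: opt black — skip
  log→io: io black — skip
log black
Every edge goes to a white or black vertex — no back edge, so the graph is acyclic.

No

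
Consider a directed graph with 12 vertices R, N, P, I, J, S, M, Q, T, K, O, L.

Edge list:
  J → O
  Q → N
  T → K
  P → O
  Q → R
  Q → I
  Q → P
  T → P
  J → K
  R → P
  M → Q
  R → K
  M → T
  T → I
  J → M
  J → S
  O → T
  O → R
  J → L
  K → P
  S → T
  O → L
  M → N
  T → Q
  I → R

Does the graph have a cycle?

Yes

DFS with white/gray/black marking, starting from L:
L gray
L black
R gray
  P gray
    O gray
      O→R: R is gray → back edge
Back edge found, so a cycle exists: R → P → O → R.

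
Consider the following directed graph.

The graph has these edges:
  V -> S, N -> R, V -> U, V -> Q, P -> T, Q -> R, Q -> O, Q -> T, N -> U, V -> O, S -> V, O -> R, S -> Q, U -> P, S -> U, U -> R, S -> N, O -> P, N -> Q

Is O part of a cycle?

No

O lies on a cycle iff there is a path from O back to itself.
Exploring from O, it never reaches itself; equivalently, its strongly connected component is a singleton.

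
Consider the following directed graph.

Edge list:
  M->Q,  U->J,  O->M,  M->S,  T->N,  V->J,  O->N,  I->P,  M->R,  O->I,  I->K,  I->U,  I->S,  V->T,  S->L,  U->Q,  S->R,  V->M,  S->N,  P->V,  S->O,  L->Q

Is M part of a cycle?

Yes

M is on a cycle iff M can reach itself via ≥1 edge.
M → S → O → M — yes.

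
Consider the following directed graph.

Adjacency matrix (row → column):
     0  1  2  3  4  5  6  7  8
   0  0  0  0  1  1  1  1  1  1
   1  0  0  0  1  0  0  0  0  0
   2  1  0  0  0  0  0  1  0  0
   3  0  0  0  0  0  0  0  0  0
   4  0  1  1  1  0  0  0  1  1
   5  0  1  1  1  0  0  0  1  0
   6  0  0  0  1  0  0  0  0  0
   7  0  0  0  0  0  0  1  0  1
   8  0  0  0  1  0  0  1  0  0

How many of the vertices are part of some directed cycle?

A vertex is on a directed cycle iff it belongs to a strongly connected component of size ≥ 2 (or has a self-loop).
The vertices on cycles are {0, 2, 4, 5} — 4 in total.

4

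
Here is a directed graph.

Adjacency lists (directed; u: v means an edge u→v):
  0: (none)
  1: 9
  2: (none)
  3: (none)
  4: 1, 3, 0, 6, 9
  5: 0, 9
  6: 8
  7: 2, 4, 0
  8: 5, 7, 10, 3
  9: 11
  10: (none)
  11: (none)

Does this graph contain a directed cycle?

Yes

DFS with white/gray/black marking, starting from 2:
2 gray
2 black
0 gray
0 black
1 gray
  9 gray
    11 gray
    11 black
  9 black
1 black
3 gray
3 black
4 gray
  4→1: 1 black — skip
  4→3: 3 black — skip
  4→0: 0 black — skip
  6 gray
    8 gray
      5 gray
        5→0: 0 black — skip
        5→9: 9 black — skip
      5 black
      7 gray
        7→2: 2 black — skip
        7→4: 4 is gray → back edge
Back edge found, so a cycle exists: 4 → 6 → 8 → 7 → 4.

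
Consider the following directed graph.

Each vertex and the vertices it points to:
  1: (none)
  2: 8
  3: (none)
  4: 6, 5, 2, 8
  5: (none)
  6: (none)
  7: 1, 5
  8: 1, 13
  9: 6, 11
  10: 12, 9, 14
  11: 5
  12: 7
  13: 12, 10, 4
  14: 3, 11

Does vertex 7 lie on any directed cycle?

No

7 lies on a cycle iff there is a path from 7 back to itself.
Exploring from 7, it never reaches itself; equivalently, its strongly connected component is a singleton.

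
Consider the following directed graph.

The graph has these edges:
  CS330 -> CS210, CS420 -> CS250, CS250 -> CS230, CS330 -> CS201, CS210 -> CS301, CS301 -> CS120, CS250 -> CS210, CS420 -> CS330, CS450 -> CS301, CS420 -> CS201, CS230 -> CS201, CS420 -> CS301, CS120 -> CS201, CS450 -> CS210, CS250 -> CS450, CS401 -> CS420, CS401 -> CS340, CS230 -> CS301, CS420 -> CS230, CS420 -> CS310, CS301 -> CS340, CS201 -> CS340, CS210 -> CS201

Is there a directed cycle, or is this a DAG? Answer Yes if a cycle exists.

No

DFS with white/gray/black marking, starting from CS450:
CS450 gray
  CS301 gray
    CS340 gray
    CS340 black
    CS120 gray
      CS201 gray
        CS201→CS340: CS340 black — skip
      CS201 black
    CS120 black
  CS301 black
  CS210 gray
    CS210→CS201: CS201 black — skip
    CS210→CS301: CS301 black — skip
  CS210 black
CS450 black
CS401 gray
  CS420 gray
    CS230 gray
      CS230→CS201: CS201 black — skip
      CS230→CS301: CS301 black — skip
    CS230 black
    CS330 gray
      CS330→CS210: CS210 black — skip
      CS330→CS201: CS201 black — skip
    CS330 black
    CS420→CS301: CS301 black — skip
    CS420→CS201: CS201 black — skip
    CS310 gray
    CS310 black
    CS250 gray
      CS250→CS210: CS210 black — skip
      CS250→CS230: CS230 black — skip
      CS250→CS450: CS450 black — skip
    CS250 black
  CS420 black
  CS401→CS340: CS340 black — skip
CS401 black
Every edge goes to a white or black vertex — no back edge, so the graph is acyclic.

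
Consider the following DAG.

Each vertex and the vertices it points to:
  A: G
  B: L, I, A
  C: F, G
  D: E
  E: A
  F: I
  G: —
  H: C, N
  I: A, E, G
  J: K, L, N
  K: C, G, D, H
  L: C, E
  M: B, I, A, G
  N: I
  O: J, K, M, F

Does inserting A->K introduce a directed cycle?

Yes

Adding A→K creates a cycle iff K can already reach A.
Path from K: K → D → E → A.
So K → … → A → K is a cycle.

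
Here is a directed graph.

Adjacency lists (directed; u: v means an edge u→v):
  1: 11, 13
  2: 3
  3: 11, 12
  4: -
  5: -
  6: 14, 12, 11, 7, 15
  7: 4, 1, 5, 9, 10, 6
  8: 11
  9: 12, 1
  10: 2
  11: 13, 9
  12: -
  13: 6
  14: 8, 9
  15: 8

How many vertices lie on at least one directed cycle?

12

A vertex is on a directed cycle iff it belongs to a strongly connected component of size ≥ 2 (or has a self-loop).
The vertices on cycles are {1, 2, 3, 6, 7, 8, 9, 10, 11, 13, 14, 15} — 12 in total.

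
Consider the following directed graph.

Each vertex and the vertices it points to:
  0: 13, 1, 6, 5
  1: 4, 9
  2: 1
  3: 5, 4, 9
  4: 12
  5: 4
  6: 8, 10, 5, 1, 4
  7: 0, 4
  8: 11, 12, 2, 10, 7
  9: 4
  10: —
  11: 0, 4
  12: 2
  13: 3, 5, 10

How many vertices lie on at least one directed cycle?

10

A vertex is on a directed cycle iff it belongs to a strongly connected component of size ≥ 2 (or has a self-loop).
The vertices on cycles are {0, 1, 2, 4, 6, 7, 8, 9, 11, 12} — 10 in total.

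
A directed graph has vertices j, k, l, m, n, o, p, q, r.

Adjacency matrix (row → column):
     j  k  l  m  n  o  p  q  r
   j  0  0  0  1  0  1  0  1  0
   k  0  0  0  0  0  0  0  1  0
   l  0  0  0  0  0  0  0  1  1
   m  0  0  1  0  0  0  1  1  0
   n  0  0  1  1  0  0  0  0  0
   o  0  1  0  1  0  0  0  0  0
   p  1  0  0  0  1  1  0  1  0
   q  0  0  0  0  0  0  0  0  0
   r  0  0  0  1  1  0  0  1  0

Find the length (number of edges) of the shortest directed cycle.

3

For each vertex v, BFS finds the shortest path from v back to v.
The shortest such closed walk is p → j → m → p, length 3.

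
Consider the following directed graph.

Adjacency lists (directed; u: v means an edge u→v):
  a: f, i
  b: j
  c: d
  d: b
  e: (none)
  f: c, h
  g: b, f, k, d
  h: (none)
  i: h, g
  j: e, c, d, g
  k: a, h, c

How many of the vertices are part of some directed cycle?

9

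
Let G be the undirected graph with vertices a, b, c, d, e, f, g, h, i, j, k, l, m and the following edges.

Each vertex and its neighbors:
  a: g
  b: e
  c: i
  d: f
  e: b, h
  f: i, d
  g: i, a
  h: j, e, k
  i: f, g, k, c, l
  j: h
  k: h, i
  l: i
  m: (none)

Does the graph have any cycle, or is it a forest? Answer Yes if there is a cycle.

DFS, tracking each vertex's parent; an edge to a visited non-parent vertex closes a cycle.
Start from d:
visit d (parent –)
  visit f (parent d)
    visit i (parent f)
      i–f: parent, skip
      visit g (parent i)
        g–i: parent, skip
        visit a (parent g)
          a–g: parent, skip
      visit k (parent i)
        visit h (parent k)
          visit j (parent h)
            j–h: parent, skip
          visit e (parent h)
            visit b (parent e)
              b–e: parent, skip
            e–h: parent, skip
          h–k: parent, skip
        k–i: parent, skip
      visit c (parent i)
        c–i: parent, skip
      visit l (parent i)
        l–i: parent, skip
    f–d: parent, skip
visit m (parent –)
No non-parent visited neighbor found — the graph is a forest.

No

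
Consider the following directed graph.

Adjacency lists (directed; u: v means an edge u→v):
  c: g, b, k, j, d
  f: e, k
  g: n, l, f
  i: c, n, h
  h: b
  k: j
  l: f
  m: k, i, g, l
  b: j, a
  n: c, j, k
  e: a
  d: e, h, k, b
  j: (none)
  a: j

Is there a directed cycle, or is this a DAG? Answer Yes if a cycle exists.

Yes

DFS with white/gray/black marking, starting from b:
b gray
  j gray
  j black
  a gray
    a→j: j black — skip
  a black
b black
c gray
  g gray
    n gray
      n→c: c is gray → back edge
Back edge found, so a cycle exists: c → g → n → c.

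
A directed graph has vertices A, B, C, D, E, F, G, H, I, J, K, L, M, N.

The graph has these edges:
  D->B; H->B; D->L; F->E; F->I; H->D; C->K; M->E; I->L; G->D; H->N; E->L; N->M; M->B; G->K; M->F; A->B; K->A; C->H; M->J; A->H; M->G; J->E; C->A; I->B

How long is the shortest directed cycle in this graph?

For each vertex v, BFS finds the shortest path from v back to v.
The shortest such closed walk is A → H → N → M → G → K → A, length 6.

6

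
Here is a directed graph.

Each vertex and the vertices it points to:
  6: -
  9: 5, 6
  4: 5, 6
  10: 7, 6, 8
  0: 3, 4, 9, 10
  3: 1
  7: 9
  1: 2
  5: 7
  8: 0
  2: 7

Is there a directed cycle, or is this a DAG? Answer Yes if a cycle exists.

DFS with white/gray/black marking, starting from 3:
3 gray
  1 gray
    2 gray
      7 gray
        9 gray
          5 gray
            5→7: 7 is gray → back edge
Back edge found, so a cycle exists: 7 → 9 → 5 → 7.

Yes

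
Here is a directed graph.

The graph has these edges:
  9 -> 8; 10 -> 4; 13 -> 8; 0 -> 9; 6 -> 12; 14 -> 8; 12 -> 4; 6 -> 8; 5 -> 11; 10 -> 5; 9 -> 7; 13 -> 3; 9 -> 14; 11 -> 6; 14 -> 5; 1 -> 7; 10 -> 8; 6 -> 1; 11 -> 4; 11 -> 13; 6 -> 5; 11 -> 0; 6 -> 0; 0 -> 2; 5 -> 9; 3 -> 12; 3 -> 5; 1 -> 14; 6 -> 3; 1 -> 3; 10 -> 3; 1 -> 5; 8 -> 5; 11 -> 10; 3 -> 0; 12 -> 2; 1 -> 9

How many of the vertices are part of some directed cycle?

11

A vertex is on a directed cycle iff it belongs to a strongly connected component of size ≥ 2 (or has a self-loop).
The vertices on cycles are {0, 1, 3, 5, 6, 8, 9, 10, 11, 13, 14} — 11 in total.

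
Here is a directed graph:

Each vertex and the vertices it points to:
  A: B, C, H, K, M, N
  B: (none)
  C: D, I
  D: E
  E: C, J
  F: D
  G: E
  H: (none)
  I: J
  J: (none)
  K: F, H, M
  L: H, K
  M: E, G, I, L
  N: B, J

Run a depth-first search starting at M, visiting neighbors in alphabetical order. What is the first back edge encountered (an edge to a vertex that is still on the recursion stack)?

D→E

DFS from M (visiting neighbors in alphabetical order); mark gray on enter, black on exit:
M gray
  E gray
    C gray
      D gray
        D→E: E is gray → back edge
First back edge: D → E.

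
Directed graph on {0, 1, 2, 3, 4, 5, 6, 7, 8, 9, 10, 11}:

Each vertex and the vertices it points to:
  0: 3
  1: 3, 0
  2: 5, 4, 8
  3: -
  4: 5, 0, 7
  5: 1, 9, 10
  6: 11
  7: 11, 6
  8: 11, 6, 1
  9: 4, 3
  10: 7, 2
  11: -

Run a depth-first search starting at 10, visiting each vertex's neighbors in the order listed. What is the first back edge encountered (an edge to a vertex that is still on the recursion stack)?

4→5

DFS from 10 (visiting each vertex's neighbors in the order listed); mark gray on enter, black on exit:
10 gray
  7 gray
    11 gray
    11 black
    6 gray
      6→11: 11 black — skip
    6 black
  7 black
  2 gray
    5 gray
      1 gray
        3 gray
        3 black
        0 gray
          0→3: 3 black — skip
        0 black
      1 black
      9 gray
        4 gray
          4→5: 5 is gray → back edge
First back edge: 4 → 5.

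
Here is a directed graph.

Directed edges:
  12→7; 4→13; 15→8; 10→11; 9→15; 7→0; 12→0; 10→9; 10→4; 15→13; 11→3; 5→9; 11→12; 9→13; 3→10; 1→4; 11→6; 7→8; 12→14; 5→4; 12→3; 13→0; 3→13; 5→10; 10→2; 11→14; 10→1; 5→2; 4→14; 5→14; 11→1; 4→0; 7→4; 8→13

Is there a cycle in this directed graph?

DFS with white/gray/black marking, starting from 1:
1 gray
  4 gray
    14 gray
    14 black
    13 gray
      0 gray
      0 black
    13 black
    4→0: 0 black — skip
  4 black
1 black
7 gray
  8 gray
    8→13: 13 black — skip
  8 black
  7→0: 0 black — skip
  7→4: 4 black — skip
7 black
2 gray
2 black
3 gray
  3→13: 13 black — skip
  10 gray
    9 gray
      15 gray
        15→8: 8 black — skip
        15→13: 13 black — skip
      15 black
      9→13: 13 black — skip
    9 black
    10→2: 2 black — skip
    10→4: 4 black — skip
    11 gray
      6 gray
      6 black
      11→3: 3 is gray → back edge
Back edge found, so a cycle exists: 3 → 10 → 11 → 3.

Yes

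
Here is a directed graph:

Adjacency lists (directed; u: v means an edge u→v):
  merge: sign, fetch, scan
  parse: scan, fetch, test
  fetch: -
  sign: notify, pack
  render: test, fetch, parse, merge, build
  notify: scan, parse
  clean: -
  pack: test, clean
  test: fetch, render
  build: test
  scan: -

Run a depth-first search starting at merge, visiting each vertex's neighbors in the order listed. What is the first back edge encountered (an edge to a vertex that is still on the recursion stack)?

DFS from merge (visiting each vertex's neighbors in the order listed); mark gray on enter, black on exit:
merge gray
  sign gray
    notify gray
      scan gray
      scan black
      parse gray
        parse→scan: scan black — skip
        fetch gray
        fetch black
        test gray
          test→fetch: fetch black — skip
          render gray
            render→test: test is gray → back edge
First back edge: render → test.

render→test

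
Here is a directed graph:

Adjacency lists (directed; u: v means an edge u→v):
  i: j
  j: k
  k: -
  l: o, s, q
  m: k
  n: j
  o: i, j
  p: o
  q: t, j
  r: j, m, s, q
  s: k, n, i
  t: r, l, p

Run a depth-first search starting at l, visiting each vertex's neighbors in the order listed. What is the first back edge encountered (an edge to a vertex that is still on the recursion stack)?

DFS from l (visiting each vertex's neighbors in the order listed); mark gray on enter, black on exit:
l gray
  o gray
    i gray
      j gray
        k gray
        k black
      j black
    i black
    o→j: j black — skip
  o black
  s gray
    s→k: k black — skip
    n gray
      n→j: j black — skip
    n black
    s→i: i black — skip
  s black
  q gray
    t gray
      r gray
        r→j: j black — skip
        m gray
          m→k: k black — skip
        m black
        r→s: s black — skip
        r→q: q is gray → back edge
First back edge: r → q.

r→q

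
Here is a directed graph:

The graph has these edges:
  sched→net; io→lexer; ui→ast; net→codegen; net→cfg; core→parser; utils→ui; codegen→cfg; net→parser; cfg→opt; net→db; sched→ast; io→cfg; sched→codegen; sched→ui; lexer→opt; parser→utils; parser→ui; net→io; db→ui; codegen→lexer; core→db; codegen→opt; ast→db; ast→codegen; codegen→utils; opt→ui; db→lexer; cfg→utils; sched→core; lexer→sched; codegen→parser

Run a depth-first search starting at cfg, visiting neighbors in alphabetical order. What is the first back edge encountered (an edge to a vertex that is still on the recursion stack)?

DFS from cfg (visiting neighbors in alphabetical order); mark gray on enter, black on exit:
cfg gray
  opt gray
    ui gray
      ast gray
        codegen gray
          codegen→cfg: cfg is gray → back edge
First back edge: codegen → cfg.

codegen→cfg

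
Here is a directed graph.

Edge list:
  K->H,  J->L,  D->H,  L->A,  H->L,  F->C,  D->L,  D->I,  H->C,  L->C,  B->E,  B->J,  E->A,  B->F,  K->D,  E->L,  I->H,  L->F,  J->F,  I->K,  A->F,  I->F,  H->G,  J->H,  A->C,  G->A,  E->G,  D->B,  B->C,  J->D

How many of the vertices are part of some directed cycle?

A vertex is on a directed cycle iff it belongs to a strongly connected component of size ≥ 2 (or has a self-loop).
The vertices on cycles are {B, D, I, J, K} — 5 in total.

5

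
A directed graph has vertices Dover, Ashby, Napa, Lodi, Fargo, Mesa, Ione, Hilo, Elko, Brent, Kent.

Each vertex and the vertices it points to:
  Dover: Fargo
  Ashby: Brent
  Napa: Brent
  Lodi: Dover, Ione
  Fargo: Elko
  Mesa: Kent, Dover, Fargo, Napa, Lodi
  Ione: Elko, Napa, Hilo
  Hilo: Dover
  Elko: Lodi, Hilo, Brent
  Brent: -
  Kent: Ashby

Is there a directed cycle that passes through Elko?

Elko is on a cycle iff Elko can reach itself via ≥1 edge.
Elko → Lodi → Ione → Elko — yes.

Yes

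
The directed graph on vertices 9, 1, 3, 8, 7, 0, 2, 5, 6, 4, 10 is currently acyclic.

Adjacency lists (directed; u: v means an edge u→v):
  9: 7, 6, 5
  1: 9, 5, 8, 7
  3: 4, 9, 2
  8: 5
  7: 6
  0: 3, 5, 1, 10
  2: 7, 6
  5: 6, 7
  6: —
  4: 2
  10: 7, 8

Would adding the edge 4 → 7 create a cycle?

No

Adding 4→7 creates a cycle iff 7 can already reach 4.
Explore from 7: no path reaches 4. The graph stays acyclic.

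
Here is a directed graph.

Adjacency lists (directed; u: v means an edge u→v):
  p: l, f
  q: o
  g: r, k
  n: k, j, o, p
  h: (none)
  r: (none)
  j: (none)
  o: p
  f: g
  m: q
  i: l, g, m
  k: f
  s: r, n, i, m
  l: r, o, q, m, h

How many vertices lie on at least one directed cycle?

8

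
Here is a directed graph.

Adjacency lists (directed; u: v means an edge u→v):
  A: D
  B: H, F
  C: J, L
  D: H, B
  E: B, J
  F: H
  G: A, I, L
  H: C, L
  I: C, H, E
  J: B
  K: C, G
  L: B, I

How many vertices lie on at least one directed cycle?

8

A vertex is on a directed cycle iff it belongs to a strongly connected component of size ≥ 2 (or has a self-loop).
The vertices on cycles are {B, C, E, F, H, I, J, L} — 8 in total.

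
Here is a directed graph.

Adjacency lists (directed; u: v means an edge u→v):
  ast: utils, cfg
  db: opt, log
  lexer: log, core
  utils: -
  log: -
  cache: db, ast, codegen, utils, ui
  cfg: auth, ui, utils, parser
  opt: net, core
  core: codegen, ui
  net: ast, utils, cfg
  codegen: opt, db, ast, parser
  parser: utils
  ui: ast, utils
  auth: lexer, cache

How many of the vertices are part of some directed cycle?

11

A vertex is on a directed cycle iff it belongs to a strongly connected component of size ≥ 2 (or has a self-loop).
The vertices on cycles are {db, ui, ast, cfg, net, opt, auth, core, cache, lexer, codegen} — 11 in total.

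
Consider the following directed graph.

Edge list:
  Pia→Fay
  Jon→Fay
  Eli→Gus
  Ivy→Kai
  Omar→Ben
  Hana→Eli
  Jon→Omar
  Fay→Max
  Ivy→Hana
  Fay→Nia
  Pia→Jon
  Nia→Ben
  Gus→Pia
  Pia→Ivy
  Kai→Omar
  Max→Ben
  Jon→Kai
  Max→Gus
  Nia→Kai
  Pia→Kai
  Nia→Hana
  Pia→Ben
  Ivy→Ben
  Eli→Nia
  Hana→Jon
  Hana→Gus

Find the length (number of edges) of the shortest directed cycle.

For each vertex v, BFS finds the shortest path from v back to v.
The shortest such closed walk is Hana → Eli → Nia → Hana, length 3.

3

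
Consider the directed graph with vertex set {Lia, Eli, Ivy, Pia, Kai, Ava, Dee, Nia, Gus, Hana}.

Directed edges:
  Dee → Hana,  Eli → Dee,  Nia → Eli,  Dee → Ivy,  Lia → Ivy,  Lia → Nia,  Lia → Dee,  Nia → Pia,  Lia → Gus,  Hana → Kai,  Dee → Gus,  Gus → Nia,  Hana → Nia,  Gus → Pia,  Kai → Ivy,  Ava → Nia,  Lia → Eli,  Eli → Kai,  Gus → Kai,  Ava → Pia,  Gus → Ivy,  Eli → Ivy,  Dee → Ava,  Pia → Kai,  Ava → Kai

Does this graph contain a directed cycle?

DFS with white/gray/black marking, starting from Eli:
Eli gray
  Ivy gray
  Ivy black
  Dee gray
    Ava gray
      Nia gray
        Pia gray
          Kai gray
            Kai→Ivy: Ivy black — skip
          Kai black
        Pia black
        Nia→Eli: Eli is gray → back edge
Back edge found, so a cycle exists: Eli → Dee → Ava → Nia → Eli.

Yes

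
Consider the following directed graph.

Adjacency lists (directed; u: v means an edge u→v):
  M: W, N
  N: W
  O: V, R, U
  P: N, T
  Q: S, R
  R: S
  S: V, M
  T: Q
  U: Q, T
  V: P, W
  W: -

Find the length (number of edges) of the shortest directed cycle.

For each vertex v, BFS finds the shortest path from v back to v.
The shortest such closed walk is S → V → P → T → Q → S, length 5.

5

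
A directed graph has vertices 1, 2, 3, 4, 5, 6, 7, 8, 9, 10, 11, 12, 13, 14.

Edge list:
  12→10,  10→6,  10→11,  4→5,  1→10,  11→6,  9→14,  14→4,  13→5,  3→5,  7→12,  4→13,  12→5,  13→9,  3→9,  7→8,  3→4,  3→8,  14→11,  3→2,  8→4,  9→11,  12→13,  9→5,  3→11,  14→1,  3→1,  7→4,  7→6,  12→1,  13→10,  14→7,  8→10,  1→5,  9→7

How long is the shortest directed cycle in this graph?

4

For each vertex v, BFS finds the shortest path from v back to v.
The shortest such closed walk is 9 → 7 → 4 → 13 → 9, length 4.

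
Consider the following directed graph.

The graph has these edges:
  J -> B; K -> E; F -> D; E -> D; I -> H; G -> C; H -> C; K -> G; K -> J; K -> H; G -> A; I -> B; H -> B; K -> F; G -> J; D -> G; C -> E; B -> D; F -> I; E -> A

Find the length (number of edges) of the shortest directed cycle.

For each vertex v, BFS finds the shortest path from v back to v.
The shortest such closed walk is J → B → D → G → J, length 4.

4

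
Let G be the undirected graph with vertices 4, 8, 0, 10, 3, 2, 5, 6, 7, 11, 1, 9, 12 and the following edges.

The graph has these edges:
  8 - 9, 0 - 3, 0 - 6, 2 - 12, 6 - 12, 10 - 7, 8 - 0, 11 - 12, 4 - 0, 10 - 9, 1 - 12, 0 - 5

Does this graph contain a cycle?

DFS, tracking each vertex's parent; an edge to a visited non-parent vertex closes a cycle.
Start from 10:
visit 10 (parent –)
  visit 7 (parent 10)
    7–10: parent, skip
  visit 9 (parent 10)
    9–10: parent, skip
    visit 8 (parent 9)
      visit 0 (parent 8)
        0–8: parent, skip
        visit 4 (parent 0)
          4–0: parent, skip
        visit 3 (parent 0)
          3–0: parent, skip
        visit 5 (parent 0)
          5–0: parent, skip
        visit 6 (parent 0)
          6–0: parent, skip
          visit 12 (parent 6)
            visit 11 (parent 12)
              11–12: parent, skip
            12–6: parent, skip
            visit 2 (parent 12)
              2–12: parent, skip
            visit 1 (parent 12)
              1–12: parent, skip
      8–9: parent, skip
No non-parent visited neighbor found — the graph is a forest.

No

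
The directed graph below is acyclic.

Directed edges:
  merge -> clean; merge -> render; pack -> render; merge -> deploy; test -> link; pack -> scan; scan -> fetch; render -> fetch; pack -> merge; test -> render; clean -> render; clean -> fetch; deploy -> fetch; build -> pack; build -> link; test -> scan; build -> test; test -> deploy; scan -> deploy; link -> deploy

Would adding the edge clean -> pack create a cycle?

Adding clean→pack creates a cycle iff pack can already reach clean.
Path from pack: pack → merge → clean.
So pack → … → clean → pack is a cycle.

Yes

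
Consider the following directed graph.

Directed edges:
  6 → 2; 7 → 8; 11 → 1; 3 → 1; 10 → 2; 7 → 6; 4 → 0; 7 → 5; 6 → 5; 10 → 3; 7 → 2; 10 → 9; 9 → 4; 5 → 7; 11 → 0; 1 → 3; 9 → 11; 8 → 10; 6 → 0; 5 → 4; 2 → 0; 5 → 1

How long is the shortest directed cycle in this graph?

For each vertex v, BFS finds the shortest path from v back to v.
The shortest such closed walk is 7 → 5 → 7, length 2.

2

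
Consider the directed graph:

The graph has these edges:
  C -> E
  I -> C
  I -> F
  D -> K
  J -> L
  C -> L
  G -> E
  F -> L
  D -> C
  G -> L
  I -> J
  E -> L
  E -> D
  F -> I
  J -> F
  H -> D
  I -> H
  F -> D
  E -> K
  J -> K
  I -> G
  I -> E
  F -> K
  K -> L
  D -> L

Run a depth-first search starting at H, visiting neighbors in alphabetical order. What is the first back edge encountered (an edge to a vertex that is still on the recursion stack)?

E→D

DFS from H (visiting neighbors in alphabetical order); mark gray on enter, black on exit:
H gray
  D gray
    C gray
      E gray
        E→D: D is gray → back edge
First back edge: E → D.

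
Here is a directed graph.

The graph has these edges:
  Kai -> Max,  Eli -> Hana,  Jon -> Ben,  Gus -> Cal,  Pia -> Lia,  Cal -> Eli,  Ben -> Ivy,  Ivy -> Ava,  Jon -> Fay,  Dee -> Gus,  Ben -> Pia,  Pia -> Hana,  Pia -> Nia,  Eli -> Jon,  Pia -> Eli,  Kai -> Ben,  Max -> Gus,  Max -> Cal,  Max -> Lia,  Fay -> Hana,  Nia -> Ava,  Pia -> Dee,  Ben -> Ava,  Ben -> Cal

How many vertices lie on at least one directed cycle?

7

A vertex is on a directed cycle iff it belongs to a strongly connected component of size ≥ 2 (or has a self-loop).
The vertices on cycles are {Ben, Cal, Dee, Eli, Gus, Jon, Pia} — 7 in total.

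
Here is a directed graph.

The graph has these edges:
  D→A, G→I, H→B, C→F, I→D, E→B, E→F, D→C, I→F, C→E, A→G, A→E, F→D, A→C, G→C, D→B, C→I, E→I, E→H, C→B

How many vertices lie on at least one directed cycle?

A vertex is on a directed cycle iff it belongs to a strongly connected component of size ≥ 2 (or has a self-loop).
The vertices on cycles are {A, C, D, E, F, G, I} — 7 in total.

7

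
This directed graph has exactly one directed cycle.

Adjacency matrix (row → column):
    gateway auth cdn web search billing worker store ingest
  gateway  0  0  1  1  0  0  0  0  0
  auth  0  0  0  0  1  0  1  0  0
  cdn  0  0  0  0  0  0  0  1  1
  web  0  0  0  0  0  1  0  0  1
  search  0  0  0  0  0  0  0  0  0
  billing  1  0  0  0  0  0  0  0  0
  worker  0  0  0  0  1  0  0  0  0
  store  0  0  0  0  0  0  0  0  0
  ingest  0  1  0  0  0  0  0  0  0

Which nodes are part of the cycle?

DFS with gray/black marking from billing:
billing gray
  gateway gray
    cdn gray
      store gray
      store black
      ingest gray
        auth gray
          search gray
          search black
          worker gray
            worker→search: search black — skip
          worker black
        auth black
      ingest black
    cdn black
    web gray
      web→billing: billing is gray → back edge
Back edge closes the cycle billing → gateway → web → billing; its vertices are {web, billing, gateway}.

web, billing, gateway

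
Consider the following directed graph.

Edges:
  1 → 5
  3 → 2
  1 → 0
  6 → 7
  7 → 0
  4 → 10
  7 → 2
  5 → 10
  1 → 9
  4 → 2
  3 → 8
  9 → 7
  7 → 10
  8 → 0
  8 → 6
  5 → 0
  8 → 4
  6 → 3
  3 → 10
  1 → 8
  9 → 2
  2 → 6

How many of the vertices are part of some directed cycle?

A vertex is on a directed cycle iff it belongs to a strongly connected component of size ≥ 2 (or has a self-loop).
The vertices on cycles are {2, 3, 4, 6, 7, 8} — 6 in total.

6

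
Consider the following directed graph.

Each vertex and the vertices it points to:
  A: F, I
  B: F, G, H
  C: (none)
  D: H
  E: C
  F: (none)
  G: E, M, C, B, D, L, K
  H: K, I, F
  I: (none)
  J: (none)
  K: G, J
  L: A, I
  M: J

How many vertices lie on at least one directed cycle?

A vertex is on a directed cycle iff it belongs to a strongly connected component of size ≥ 2 (or has a self-loop).
The vertices on cycles are {B, D, G, H, K} — 5 in total.

5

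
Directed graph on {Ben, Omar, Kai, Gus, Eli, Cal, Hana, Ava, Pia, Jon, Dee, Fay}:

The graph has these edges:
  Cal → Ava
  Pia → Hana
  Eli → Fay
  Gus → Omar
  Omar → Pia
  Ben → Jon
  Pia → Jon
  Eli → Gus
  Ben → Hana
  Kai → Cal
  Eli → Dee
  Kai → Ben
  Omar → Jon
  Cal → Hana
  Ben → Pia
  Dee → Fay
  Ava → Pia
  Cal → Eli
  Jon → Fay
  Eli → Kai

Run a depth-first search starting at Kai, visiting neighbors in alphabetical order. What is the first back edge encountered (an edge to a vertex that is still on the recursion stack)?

DFS from Kai (visiting neighbors in alphabetical order); mark gray on enter, black on exit:
Kai gray
  Ben gray
    Hana gray
    Hana black
    Jon gray
      Fay gray
      Fay black
    Jon black
    Pia gray
      Pia→Hana: Hana black — skip
      Pia→Jon: Jon black — skip
    Pia black
  Ben black
  Cal gray
    Ava gray
      Ava→Pia: Pia black — skip
    Ava black
    Eli gray
      Dee gray
        Dee→Fay: Fay black — skip
      Dee black
      Eli→Fay: Fay black — skip
      Gus gray
        Omar gray
          Omar→Jon: Jon black — skip
          Omar→Pia: Pia black — skip
        Omar black
      Gus black
      Eli→Kai: Kai is gray → back edge
First back edge: Eli → Kai.

Eli->Kai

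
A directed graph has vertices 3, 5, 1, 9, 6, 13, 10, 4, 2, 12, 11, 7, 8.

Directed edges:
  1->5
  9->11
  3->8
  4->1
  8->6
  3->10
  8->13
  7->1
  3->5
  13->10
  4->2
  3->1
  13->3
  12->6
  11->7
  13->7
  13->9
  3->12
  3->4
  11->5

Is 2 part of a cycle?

No

2 lies on a cycle iff there is a path from 2 back to itself.
Exploring from 2, it never reaches itself; equivalently, its strongly connected component is a singleton.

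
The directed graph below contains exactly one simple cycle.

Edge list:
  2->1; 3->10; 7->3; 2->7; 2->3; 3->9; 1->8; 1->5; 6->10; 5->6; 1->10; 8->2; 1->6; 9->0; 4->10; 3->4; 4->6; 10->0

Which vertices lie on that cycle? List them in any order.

1, 2, 8

DFS with gray/black marking from 2:
2 gray
  7 gray
    3 gray
      4 gray
        10 gray
          0 gray
          0 black
        10 black
        6 gray
          6→10: 10 black — skip
        6 black
      4 black
      9 gray
        9→0: 0 black — skip
      9 black
      3→10: 10 black — skip
    3 black
  7 black
  1 gray
    1→6: 6 black — skip
    8 gray
      8→2: 2 is gray → back edge
Back edge closes the cycle 2 → 1 → 8 → 2; its vertices are {1, 2, 8}.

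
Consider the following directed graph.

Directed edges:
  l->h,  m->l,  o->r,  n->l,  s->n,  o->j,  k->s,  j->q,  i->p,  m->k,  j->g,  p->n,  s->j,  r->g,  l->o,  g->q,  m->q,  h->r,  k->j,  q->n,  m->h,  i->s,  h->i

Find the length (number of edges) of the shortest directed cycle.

5

For each vertex v, BFS finds the shortest path from v back to v.
The shortest such closed walk is h → i → p → n → l → h, length 5.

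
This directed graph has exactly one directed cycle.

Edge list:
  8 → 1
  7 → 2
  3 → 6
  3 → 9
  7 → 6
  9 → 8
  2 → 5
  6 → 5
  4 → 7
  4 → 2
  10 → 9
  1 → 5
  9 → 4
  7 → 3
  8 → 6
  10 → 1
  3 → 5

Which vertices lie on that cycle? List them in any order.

3, 4, 7, 9

DFS with gray/black marking from 9:
9 gray
  4 gray
    2 gray
      5 gray
      5 black
    2 black
    7 gray
      6 gray
        6→5: 5 black — skip
      6 black
      7→2: 2 black — skip
      3 gray
        3→9: 9 is gray → back edge
Back edge closes the cycle 9 → 4 → 7 → 3 → 9; its vertices are {3, 4, 7, 9}.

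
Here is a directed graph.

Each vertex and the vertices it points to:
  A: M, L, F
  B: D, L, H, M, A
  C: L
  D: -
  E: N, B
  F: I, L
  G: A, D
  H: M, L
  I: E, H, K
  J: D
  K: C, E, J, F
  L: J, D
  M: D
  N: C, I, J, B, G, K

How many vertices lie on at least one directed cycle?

8

A vertex is on a directed cycle iff it belongs to a strongly connected component of size ≥ 2 (or has a self-loop).
The vertices on cycles are {A, B, E, F, G, I, K, N} — 8 in total.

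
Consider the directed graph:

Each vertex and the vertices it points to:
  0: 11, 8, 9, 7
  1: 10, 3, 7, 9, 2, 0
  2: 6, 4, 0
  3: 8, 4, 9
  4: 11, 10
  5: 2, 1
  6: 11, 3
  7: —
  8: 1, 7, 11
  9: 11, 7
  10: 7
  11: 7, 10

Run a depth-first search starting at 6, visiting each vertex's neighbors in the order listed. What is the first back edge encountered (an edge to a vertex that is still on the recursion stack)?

1→3

DFS from 6 (visiting each vertex's neighbors in the order listed); mark gray on enter, black on exit:
6 gray
  11 gray
    7 gray
    7 black
    10 gray
      10→7: 7 black — skip
    10 black
  11 black
  3 gray
    8 gray
      1 gray
        1→10: 10 black — skip
        1→3: 3 is gray → back edge
First back edge: 1 → 3.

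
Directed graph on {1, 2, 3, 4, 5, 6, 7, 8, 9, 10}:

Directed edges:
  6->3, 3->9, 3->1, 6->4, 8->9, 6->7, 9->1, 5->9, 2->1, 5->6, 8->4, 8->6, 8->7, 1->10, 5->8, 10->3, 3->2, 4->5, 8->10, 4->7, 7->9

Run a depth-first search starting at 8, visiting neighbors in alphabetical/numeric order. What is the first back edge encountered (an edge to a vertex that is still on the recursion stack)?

DFS from 8 (visiting neighbors in alphabetical/numeric order); mark gray on enter, black on exit:
8 gray
  4 gray
    5 gray
      6 gray
        3 gray
          1 gray
            10 gray
              10→3: 3 is gray → back edge
First back edge: 10 → 3.

10→3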